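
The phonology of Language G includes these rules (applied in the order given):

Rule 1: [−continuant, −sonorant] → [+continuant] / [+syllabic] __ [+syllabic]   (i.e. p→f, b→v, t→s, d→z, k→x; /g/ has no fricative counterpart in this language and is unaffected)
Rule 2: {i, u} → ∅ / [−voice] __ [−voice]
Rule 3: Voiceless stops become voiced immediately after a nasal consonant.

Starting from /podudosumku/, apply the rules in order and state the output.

pozuzosumgu

Rule 1 (intervocalic spirantization): /d/ is a stop between vowels /o/ and /u/, so it spirantizes to the fricative [z]. /d/ is a stop between vowels /u/ and /o/, so it spirantizes to the fricative [z]. /podudosumku/ → pozuzosumku.
Rule 2 (high vowel syncope): no segment meets the environment; /pozuzosumku/ is unchanged.
Rule 3 (post-nasal voicing): /k/ is a voiceless stop immediately after the nasal /m/, so it voices to [g]. /pozuzosumku/ → pozuzosumgu.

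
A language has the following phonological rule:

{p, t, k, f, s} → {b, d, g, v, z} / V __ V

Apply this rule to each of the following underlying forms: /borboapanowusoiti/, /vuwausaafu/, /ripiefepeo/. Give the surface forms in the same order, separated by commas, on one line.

borboabanowuzoidi, vuwauzaavu, ribievebeo

/borboapanowusoiti/: /p/ is a voiceless obstruent between vowels /a/ and /a/, so it voices to [b]. /s/ is a voiceless obstruent between vowels /u/ and /o/, so it voices to [z]. /t/ is a voiceless obstruent between vowels /i/ and /i/, so it voices to [d]. → [borboabanowuzoidi].
/vuwausaafu/: /s/ is a voiceless obstruent between vowels /u/ and /a/, so it voices to [z]. /f/ is a voiceless obstruent between vowels /a/ and /u/, so it voices to [v]. → [vuwauzaavu].
/ripiefepeo/: /p/ is a voiceless obstruent between vowels /i/ and /i/, so it voices to [b]. /f/ is a voiceless obstruent between vowels /e/ and /e/, so it voices to [v]. /p/ is a voiceless obstruent between vowels /e/ and /e/, so it voices to [b]. → [ribievebeo].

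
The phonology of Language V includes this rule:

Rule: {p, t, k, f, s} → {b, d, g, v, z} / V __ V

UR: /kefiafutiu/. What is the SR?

/f/ is a voiceless obstruent between vowels /e/ and /i/, so it voices to [v].
/f/ is a voiceless obstruent between vowels /a/ and /u/, so it voices to [v].
/t/ is a voiceless obstruent between vowels /u/ and /i/, so it voices to [d].
The other instance of /k/ does not occur in the required environment and remains unchanged.
Surface form: [keviavudiu].

keviavudiu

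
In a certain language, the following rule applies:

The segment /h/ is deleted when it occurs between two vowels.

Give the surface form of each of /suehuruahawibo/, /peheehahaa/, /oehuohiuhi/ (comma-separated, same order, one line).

/suehuruahawibo/: /h/ occurs between vowels /e/ and /u/, so it deletes. /h/ occurs between vowels /a/ and /a/, so it deletes. → [sueuruaawibo].
/peheehahaa/: /h/ occurs between vowels /e/ and /e/, so it deletes. /h/ occurs between vowels /e/ and /a/, so it deletes. /h/ occurs between vowels /a/ and /a/, so it deletes. → [peeeaaa].
/oehuohiuhi/: /h/ occurs between vowels /e/ and /u/, so it deletes. /h/ occurs between vowels /o/ and /i/, so it deletes. /h/ occurs between vowels /u/ and /i/, so it deletes. → [oeuoiui].

sueuruaawibo, peeeaaa, oeuoiui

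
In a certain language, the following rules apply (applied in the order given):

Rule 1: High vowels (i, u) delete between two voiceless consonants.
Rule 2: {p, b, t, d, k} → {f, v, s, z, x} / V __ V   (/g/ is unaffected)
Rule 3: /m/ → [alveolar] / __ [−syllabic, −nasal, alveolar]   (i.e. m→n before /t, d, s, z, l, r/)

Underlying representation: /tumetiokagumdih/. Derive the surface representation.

Rule 1 (high vowel syncope): no segment meets the environment; /tumetiokagumdih/ is unchanged.
Rule 2 (intervocalic spirantization): /t/ is a stop between vowels /e/ and /i/, so it spirantizes to the fricative [s]. /k/ is a stop between vowels /o/ and /a/, so it spirantizes to the fricative [x]. /tumetiokagumdih/ → tumesioxagumdih.
Rule 3 (nasal place assimilation): /m/ precedes the alveolar consonant /d/, so it assimilates in place to [n]. /tumesioxagumdih/ → tumesioxagundih.

tumesioxagundih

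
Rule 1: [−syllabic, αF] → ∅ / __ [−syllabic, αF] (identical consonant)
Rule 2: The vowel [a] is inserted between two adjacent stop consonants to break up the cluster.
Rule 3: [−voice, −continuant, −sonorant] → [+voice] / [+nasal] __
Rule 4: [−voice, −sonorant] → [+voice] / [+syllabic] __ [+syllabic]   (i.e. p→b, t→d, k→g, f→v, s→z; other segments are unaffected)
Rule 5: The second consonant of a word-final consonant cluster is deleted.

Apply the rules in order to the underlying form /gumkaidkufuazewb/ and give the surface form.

gumgaidaguvuazew

Rule 1 (degemination): no segment meets the environment; /gumkaidkufuazewb/ is unchanged.
Rule 2 (stop-cluster a-epenthesis): /d/ and /k/ form a stop–stop cluster, so [a] is inserted between them. /gumkaidkufuazewb/ → gumkaidakufuazewb.
Rule 3 (post-nasal voicing): /k/ is a voiceless stop immediately after the nasal /m/, so it voices to [g]. /gumkaidakufuazewb/ → gumgaidakufuazewb.
Rule 4 (intervocalic voicing): /k/ is a voiceless obstruent between vowels /a/ and /u/, so it voices to [g]. /f/ is a voiceless obstruent between vowels /u/ and /u/, so it voices to [v]. /gumgaidakufuazewb/ → gumgaidaguvuazewb.
Rule 5 (final cluster simplification): /b/ is the second consonant of a word-final cluster /wb/, so it deletes. /gumgaidaguvuazewb/ → gumgaidaguvuazew.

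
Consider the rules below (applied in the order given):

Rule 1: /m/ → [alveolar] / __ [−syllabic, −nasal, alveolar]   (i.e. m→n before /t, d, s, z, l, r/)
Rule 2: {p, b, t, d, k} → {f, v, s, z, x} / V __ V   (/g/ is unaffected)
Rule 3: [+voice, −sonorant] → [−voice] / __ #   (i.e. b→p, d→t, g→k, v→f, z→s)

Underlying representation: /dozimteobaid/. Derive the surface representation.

Rule 1 (nasal place assimilation): /m/ precedes the alveolar consonant /t/, so it assimilates in place to [n]. /dozimteobaid/ → dozinteobaid.
Rule 2 (intervocalic spirantization): /b/ is a stop between vowels /o/ and /a/, so it spirantizes to the fricative [v]. /dozinteobaid/ → dozinteovaid.
Rule 3 (final devoicing): /d/ is a voiced obstruent in word-final position, so it devoices to [t]. /dozinteovaid/ → dozinteovait.

dozinteovait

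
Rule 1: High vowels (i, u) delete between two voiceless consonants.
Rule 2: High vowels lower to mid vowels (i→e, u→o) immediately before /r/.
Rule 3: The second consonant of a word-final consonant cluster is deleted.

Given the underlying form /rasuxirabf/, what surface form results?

Rule 1 (high vowel syncope): /u/ is a high vowel flanked by voiceless consonants /s/ and /x/, so it deletes. /rasuxirabf/ → rasxirabf.
Rule 2 (pre-rhotic lowering): /i/ is a high vowel immediately before /r/, so it lowers to [e]. /rasxirabf/ → rasxerabf.
Rule 3 (final cluster simplification): /f/ is the second consonant of a word-final cluster /bf/, so it deletes. /rasxerabf/ → rasxerab.

rasxerab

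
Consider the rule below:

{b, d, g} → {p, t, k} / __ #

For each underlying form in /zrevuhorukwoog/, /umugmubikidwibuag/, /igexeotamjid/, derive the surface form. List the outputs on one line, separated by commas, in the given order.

/zrevuhorukwoog/: /g/ is a voiced stop in word-final position, so it devoices to [k]. → [zrevuhorukwook].
/umugmubikidwibuag/: /g/ is a voiced stop in word-final position, so it devoices to [k]. → [umugmubikidwibuak].
/igexeotamjid/: /d/ is a voiced stop in word-final position, so it devoices to [t]. → [igexeotamjit].

zrevuhorukwook, umugmubikidwibuak, igexeotamjit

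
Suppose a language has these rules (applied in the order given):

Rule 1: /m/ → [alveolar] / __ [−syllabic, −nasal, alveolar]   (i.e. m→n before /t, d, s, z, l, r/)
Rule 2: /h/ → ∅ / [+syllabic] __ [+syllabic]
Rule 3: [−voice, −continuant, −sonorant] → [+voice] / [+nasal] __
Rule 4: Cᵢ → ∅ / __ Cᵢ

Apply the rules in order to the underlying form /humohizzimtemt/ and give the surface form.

Rule 1 (nasal place assimilation): /m/ precedes the alveolar consonant /t/, so it assimilates in place to [n]. /m/ precedes the alveolar consonant /t/, so it assimilates in place to [n]. /humohizzimtemt/ → humohizzintent.
Rule 2 (intervocalic h-deletion): /h/ occurs between vowels /o/ and /i/, so it deletes. /humohizzintent/ → humoizzintent.
Rule 3 (post-nasal voicing): /t/ is a voiceless stop immediately after the nasal /n/, so it voices to [d]. /t/ is a voiceless stop immediately after the nasal /n/, so it voices to [d]. /humoizzintent/ → humoizzindend.
Rule 4 (degemination): /zz/ is a geminate; the first /z/ deletes. /humoizzindend/ → humoizindend.

humoizindend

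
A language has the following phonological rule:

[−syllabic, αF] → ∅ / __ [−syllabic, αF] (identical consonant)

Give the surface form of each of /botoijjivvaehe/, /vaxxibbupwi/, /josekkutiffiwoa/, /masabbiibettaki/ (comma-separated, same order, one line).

botoijivaehe, vaxibupwi, josekutifiwoa, masabiibetaki

/botoijjivvaehe/: /jj/ is a geminate; the first /j/ deletes. /vv/ is a geminate; the first /v/ deletes. → [botoijivaehe].
/vaxxibbupwi/: /xx/ is a geminate; the first /x/ deletes. /bb/ is a geminate; the first /b/ deletes. → [vaxibupwi].
/josekkutiffiwoa/: /kk/ is a geminate; the first /k/ deletes. /ff/ is a geminate; the first /f/ deletes. → [josekutifiwoa].
/masabbiibettaki/: /bb/ is a geminate; the first /b/ deletes. /tt/ is a geminate; the first /t/ deletes. → [masabiibetaki].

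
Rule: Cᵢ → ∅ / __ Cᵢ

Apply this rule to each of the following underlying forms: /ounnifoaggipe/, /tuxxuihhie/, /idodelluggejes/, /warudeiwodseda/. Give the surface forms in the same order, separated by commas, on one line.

ounifoagipe, tuxuihie, idodelugejes, warudeiwodseda

/ounnifoaggipe/: /nn/ is a geminate; the first /n/ deletes. /gg/ is a geminate; the first /g/ deletes. → [ounifoagipe].
/tuxxuihhie/: /xx/ is a geminate; the first /x/ deletes. /hh/ is a geminate; the first /h/ deletes. → [tuxuihie].
/idodelluggejes/: /ll/ is a geminate; the first /l/ deletes. /gg/ is a geminate; the first /g/ deletes. → [idodelugejes].
/warudeiwodseda/: the rule's environment is not met; surfaces unchanged as [warudeiwodseda].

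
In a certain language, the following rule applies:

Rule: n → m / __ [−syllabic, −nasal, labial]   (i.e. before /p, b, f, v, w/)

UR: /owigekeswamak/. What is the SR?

No segment of /owigekeswamak/ meets the structural description of the rule, so the form surfaces unchanged.

owigekeswamak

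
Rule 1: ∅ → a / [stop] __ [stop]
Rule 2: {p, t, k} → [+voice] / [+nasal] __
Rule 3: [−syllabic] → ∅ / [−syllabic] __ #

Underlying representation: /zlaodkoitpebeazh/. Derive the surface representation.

Rule 1 (stop-cluster a-epenthesis): /d/ and /k/ form a stop–stop cluster, so [a] is inserted between them. /t/ and /p/ form a stop–stop cluster, so [a] is inserted between them. /zlaodkoitpebeazh/ → zlaodakoitapebeazh.
Rule 2 (post-nasal voicing): no segment meets the environment; /zlaodakoitapebeazh/ is unchanged.
Rule 3 (final cluster simplification): /h/ is the second consonant of a word-final cluster /zh/, so it deletes. /zlaodakoitapebeazh/ → zlaodakoitapebeaz.

zlaodakoitapebeaz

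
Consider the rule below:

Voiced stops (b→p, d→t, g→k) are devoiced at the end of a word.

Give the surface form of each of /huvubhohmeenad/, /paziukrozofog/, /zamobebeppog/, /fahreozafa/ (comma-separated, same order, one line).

huvubhohmeenat, paziukrozofok, zamobebeppok, fahreozafa

/huvubhohmeenad/: /d/ is a voiced stop in word-final position, so it devoices to [t]. → [huvubhohmeenat].
/paziukrozofog/: /g/ is a voiced stop in word-final position, so it devoices to [k]. → [paziukrozofok].
/zamobebeppog/: /g/ is a voiced stop in word-final position, so it devoices to [k]. → [zamobebeppok].
/fahreozafa/: the rule's environment is not met; surfaces unchanged as [fahreozafa].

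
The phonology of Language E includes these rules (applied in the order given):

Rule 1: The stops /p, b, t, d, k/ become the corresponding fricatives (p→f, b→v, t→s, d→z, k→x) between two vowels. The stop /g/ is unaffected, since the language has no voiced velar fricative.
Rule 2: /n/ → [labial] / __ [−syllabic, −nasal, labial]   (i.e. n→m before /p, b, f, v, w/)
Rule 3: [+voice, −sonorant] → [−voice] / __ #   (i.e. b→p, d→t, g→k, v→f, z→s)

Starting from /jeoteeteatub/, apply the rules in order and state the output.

jeoseeseasup

Rule 1 (intervocalic spirantization): /t/ is a stop between vowels /o/ and /e/, so it spirantizes to the fricative [s]. /t/ is a stop between vowels /e/ and /e/, so it spirantizes to the fricative [s]. /t/ is a stop between vowels /a/ and /u/, so it spirantizes to the fricative [s]. /jeoteeteatub/ → jeoseeseasub.
Rule 2 (nasal place assimilation): no segment meets the environment; /jeoseeseasub/ is unchanged.
Rule 3 (final devoicing): /b/ is a voiced obstruent in word-final position, so it devoices to [p]. /jeoseeseasub/ → jeoseeseasup.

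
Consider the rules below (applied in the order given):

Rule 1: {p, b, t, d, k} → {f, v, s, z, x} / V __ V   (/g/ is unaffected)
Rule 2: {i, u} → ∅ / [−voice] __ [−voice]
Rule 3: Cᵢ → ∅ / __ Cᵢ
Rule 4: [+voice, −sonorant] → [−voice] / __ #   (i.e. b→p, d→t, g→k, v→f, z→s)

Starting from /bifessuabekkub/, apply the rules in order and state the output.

bifesuavekup

Rule 1 (intervocalic spirantization): /b/ is a stop between vowels /a/ and /e/, so it spirantizes to the fricative [v]. /bifessuabekkub/ → bifessuavekkub.
Rule 2 (high vowel syncope): no segment meets the environment; /bifessuavekkub/ is unchanged.
Rule 3 (degemination): /ss/ is a geminate; the first /s/ deletes. /kk/ is a geminate; the first /k/ deletes. /bifessuavekkub/ → bifesuavekub.
Rule 4 (final devoicing): /b/ is a voiced obstruent in word-final position, so it devoices to [p]. /bifesuavekub/ → bifesuavekup.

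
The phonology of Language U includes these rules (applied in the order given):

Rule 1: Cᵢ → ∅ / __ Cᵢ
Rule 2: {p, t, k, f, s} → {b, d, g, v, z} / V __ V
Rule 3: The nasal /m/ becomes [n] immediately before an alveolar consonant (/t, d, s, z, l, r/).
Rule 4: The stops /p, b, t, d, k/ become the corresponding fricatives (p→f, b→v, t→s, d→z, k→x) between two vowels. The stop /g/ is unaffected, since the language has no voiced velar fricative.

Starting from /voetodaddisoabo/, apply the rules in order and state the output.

Rule 1 (degemination): /dd/ is a geminate; the first /d/ deletes. /voetodaddisoabo/ → voetodadisoabo.
Rule 2 (intervocalic voicing): /t/ is a voiceless obstruent between vowels /e/ and /o/, so it voices to [d]. /s/ is a voiceless obstruent between vowels /i/ and /o/, so it voices to [z]. /voetodadisoabo/ → voedodadizoabo.
Rule 3 (nasal place assimilation): no segment meets the environment; /voedodadizoabo/ is unchanged.
Rule 4 (intervocalic spirantization): /d/ is a stop between vowels /e/ and /o/, so it spirantizes to the fricative [z]. /d/ is a stop between vowels /o/ and /a/, so it spirantizes to the fricative [z]. /d/ is a stop between vowels /a/ and /i/, so it spirantizes to the fricative [z]. /b/ is a stop between vowels /a/ and /o/, so it spirantizes to the fricative [v]. /voedodadizoabo/ → voezozazizoavo.

voezozazizoavo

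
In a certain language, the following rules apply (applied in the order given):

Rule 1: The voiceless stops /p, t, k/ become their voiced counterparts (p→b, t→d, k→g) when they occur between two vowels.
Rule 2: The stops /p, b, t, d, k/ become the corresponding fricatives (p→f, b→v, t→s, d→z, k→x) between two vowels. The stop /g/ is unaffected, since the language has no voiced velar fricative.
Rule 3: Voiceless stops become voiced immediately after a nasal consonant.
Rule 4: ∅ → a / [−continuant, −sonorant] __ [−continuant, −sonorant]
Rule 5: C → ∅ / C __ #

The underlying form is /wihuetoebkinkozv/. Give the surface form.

Rule 1 (intervocalic voicing): /t/ is a voiceless stop between vowels /e/ and /o/, so it voices to [d]. /wihuetoebkinkozv/ → wihuedoebkinkozv.
Rule 2 (intervocalic spirantization): /d/ is a stop between vowels /e/ and /o/, so it spirantizes to the fricative [z]. /wihuedoebkinkozv/ → wihuezoebkinkozv.
Rule 3 (post-nasal voicing): /k/ is a voiceless stop immediately after the nasal /n/, so it voices to [g]. /wihuezoebkinkozv/ → wihuezoebkingozv.
Rule 4 (stop-cluster a-epenthesis): /b/ and /k/ form a stop–stop cluster, so [a] is inserted between them. /wihuezoebkingozv/ → wihuezoebakingozv.
Rule 5 (final cluster simplification): /v/ is the second consonant of a word-final cluster /zv/, so it deletes. /wihuezoebakingozv/ → wihuezoebakingoz.

wihuezoebakingoz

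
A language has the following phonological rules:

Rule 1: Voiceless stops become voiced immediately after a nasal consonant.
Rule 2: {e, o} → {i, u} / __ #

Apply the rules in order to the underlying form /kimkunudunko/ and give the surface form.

Rule 1 (post-nasal voicing): /k/ is a voiceless stop immediately after the nasal /m/, so it voices to [g]. /k/ is a voiceless stop immediately after the nasal /n/, so it voices to [g]. /kimkunudunko/ → kimgunudungo.
Rule 2 (final vowel raising): /o/ is a mid vowel in word-final position, so it raises to [u]. /kimgunudungo/ → kimgunudungu.

kimgunudungu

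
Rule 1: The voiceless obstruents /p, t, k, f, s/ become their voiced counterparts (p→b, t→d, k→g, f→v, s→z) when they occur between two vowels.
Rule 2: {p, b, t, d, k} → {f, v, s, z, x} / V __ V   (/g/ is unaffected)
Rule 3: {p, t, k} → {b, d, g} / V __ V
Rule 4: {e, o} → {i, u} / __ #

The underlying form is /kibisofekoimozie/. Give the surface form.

Rule 1 (intervocalic voicing): /s/ is a voiceless obstruent between vowels /i/ and /o/, so it voices to [z]. /f/ is a voiceless obstruent between vowels /o/ and /e/, so it voices to [v]. /k/ is a voiceless obstruent between vowels /e/ and /o/, so it voices to [g]. /kibisofekoimozie/ → kibizovegoimozie.
Rule 2 (intervocalic spirantization): /b/ is a stop between vowels /i/ and /i/, so it spirantizes to the fricative [v]. /kibizovegoimozie/ → kivizovegoimozie.
Rule 3 (intervocalic voicing): no segment meets the environment; /kivizovegoimozie/ is unchanged.
Rule 4 (final vowel raising): /e/ is a mid vowel in word-final position, so it raises to [i]. /kivizovegoimozie/ → kivizovegoimozii.

kivizovegoimozii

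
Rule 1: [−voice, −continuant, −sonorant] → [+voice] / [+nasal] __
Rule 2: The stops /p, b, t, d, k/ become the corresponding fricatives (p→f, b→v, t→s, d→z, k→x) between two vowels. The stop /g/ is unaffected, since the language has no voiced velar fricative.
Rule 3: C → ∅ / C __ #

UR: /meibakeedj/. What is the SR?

Rule 1 (post-nasal voicing): no segment meets the environment; /meibakeedj/ is unchanged.
Rule 2 (intervocalic spirantization): /b/ is a stop between vowels /i/ and /a/, so it spirantizes to the fricative [v]. /k/ is a stop between vowels /a/ and /e/, so it spirantizes to the fricative [x]. /meibakeedj/ → meivaxeedj.
Rule 3 (final cluster simplification): /j/ is the second consonant of a word-final cluster /dj/, so it deletes. /meivaxeedj/ → meivaxeed.

meivaxeed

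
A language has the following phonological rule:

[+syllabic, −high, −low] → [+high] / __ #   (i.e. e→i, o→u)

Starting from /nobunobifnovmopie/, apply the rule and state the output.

nobunobifnovmopii

/e/ is a mid vowel in word-final position, so it raises to [i].
Surface form: [nobunobifnovmopii].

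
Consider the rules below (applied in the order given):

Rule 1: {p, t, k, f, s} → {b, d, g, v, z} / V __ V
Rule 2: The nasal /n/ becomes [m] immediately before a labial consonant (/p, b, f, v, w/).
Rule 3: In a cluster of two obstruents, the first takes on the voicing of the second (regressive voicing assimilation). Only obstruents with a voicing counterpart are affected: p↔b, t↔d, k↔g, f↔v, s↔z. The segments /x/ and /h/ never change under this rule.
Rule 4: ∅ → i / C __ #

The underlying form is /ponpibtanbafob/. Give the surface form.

Rule 1 (intervocalic voicing): /f/ is a voiceless obstruent between vowels /a/ and /o/, so it voices to [v]. /ponpibtanbafob/ → ponpibtanbavob.
Rule 2 (nasal place assimilation): /n/ precedes the labial consonant /p/, so it assimilates in place to [m]. /n/ precedes the labial consonant /b/, so it assimilates in place to [m]. /ponpibtanbavob/ → pompibtambavob.
Rule 3 (regressive voicing assimilation): /b/ precedes the voiceless obstruent /t/, so it devoices to [p] by assimilation. /pompibtambavob/ → pompiptambavob.
Rule 4 (final i-epenthesis): the form ends in the consonant /b/, so [i] is inserted word-finally. /pompiptambavob/ → pompiptambavobi.

pompiptambavobi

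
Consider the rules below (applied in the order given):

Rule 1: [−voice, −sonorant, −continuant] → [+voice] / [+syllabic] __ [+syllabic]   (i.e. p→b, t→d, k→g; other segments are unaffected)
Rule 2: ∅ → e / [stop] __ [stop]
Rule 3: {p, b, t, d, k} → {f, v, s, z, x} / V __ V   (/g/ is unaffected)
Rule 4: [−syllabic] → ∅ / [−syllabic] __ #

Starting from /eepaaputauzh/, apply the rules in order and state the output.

Rule 1 (intervocalic voicing): /p/ is a voiceless stop between vowels /e/ and /a/, so it voices to [b]. /p/ is a voiceless stop between vowels /a/ and /u/, so it voices to [b]. /t/ is a voiceless stop between vowels /u/ and /a/, so it voices to [d]. /eepaaputauzh/ → eebaabudauzh.
Rule 2 (stop-cluster e-epenthesis): no segment meets the environment; /eebaabudauzh/ is unchanged.
Rule 3 (intervocalic spirantization): /b/ is a stop between vowels /e/ and /a/, so it spirantizes to the fricative [v]. /b/ is a stop between vowels /a/ and /u/, so it spirantizes to the fricative [v]. /d/ is a stop between vowels /u/ and /a/, so it spirantizes to the fricative [z]. /eebaabudauzh/ → eevaavuzauzh.
Rule 4 (final cluster simplification): /h/ is the second consonant of a word-final cluster /zh/, so it deletes. /eevaavuzauzh/ → eevaavuzauz.

eevaavuzauz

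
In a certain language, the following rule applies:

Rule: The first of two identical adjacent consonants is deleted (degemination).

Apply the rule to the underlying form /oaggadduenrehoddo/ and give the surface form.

/gg/ is a geminate; the first /g/ deletes.
/dd/ is a geminate; the first /d/ deletes.
/dd/ is a geminate; the first /d/ deletes.
The other instances of /g/, /d/, /n/, /r/, /h/ do not occur in the required environment and remain unchanged.
Surface form: [oagaduenrehodo].

oagaduenrehodo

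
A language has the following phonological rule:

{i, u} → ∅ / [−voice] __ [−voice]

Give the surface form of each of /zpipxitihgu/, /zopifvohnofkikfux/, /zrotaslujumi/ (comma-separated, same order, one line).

/zpipxitihgu/: /i/ is a high vowel flanked by voiceless consonants /p/ and /p/, so it deletes. /i/ is a high vowel flanked by voiceless consonants /x/ and /t/, so it deletes. /i/ is a high vowel flanked by voiceless consonants /t/ and /h/, so it deletes. → [zppxthgu].
/zopifvohnofkikfux/: /i/ is a high vowel flanked by voiceless consonants /p/ and /f/, so it deletes. /i/ is a high vowel flanked by voiceless consonants /k/ and /k/, so it deletes. /u/ is a high vowel flanked by voiceless consonants /f/ and /x/, so it deletes. → [zopfvohnofkkfx].
/zrotaslujumi/: the rule's environment is not met; surfaces unchanged as [zrotaslujumi].

zppxthgu, zopfvohnofkkfx, zrotaslujumi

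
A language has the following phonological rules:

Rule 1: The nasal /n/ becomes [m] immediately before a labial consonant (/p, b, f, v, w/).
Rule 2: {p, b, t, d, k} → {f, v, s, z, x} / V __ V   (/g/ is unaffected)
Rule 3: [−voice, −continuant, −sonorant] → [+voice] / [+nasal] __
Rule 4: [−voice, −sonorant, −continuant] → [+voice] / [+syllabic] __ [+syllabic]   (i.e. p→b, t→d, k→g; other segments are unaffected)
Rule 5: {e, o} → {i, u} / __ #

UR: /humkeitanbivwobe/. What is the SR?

Rule 1 (nasal place assimilation): /n/ precedes the labial consonant /b/, so it assimilates in place to [m]. /humkeitanbivwobe/ → humkeitambivwobe.
Rule 2 (intervocalic spirantization): /t/ is a stop between vowels /i/ and /a/, so it spirantizes to the fricative [s]. /b/ is a stop between vowels /o/ and /e/, so it spirantizes to the fricative [v]. /humkeitambivwobe/ → humkeisambivwove.
Rule 3 (post-nasal voicing): /k/ is a voiceless stop immediately after the nasal /m/, so it voices to [g]. /humkeisambivwove/ → humgeisambivwove.
Rule 4 (intervocalic voicing): no segment meets the environment; /humgeisambivwove/ is unchanged.
Rule 5 (final vowel raising): /e/ is a mid vowel in word-final position, so it raises to [i]. /humgeisambivwove/ → humgeisambivwovi.

humgeisambivwovi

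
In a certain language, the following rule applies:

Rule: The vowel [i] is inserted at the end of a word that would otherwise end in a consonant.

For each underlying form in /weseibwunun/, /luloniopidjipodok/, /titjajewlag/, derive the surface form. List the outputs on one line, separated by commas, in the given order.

weseibwununi, luloniopidjipodoki, titjajewlagi

/weseibwunun/: the form ends in the consonant /n/, so [i] is inserted word-finally. → [weseibwununi].
/luloniopidjipodok/: the form ends in the consonant /k/, so [i] is inserted word-finally. → [luloniopidjipodoki].
/titjajewlag/: the form ends in the consonant /g/, so [i] is inserted word-finally. → [titjajewlagi].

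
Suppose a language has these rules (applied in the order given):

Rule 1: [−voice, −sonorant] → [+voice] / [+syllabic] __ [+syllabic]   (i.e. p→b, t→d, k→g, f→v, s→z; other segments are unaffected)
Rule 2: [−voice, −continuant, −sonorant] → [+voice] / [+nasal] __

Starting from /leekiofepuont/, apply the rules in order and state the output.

Rule 1 (intervocalic voicing): /k/ is a voiceless obstruent between vowels /e/ and /i/, so it voices to [g]. /f/ is a voiceless obstruent between vowels /o/ and /e/, so it voices to [v]. /p/ is a voiceless obstruent between vowels /e/ and /u/, so it voices to [b]. /leekiofepuont/ → leegiovebuont.
Rule 2 (post-nasal voicing): /t/ is a voiceless stop immediately after the nasal /n/, so it voices to [d]. /leegiovebuont/ → leegiovebuond.

leegiovebuond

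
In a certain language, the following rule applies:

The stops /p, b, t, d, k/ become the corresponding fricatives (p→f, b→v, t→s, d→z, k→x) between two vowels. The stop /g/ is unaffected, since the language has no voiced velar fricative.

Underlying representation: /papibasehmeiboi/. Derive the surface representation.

pafivasehmeivoi

/p/ is a stop between vowels /a/ and /i/, so it spirantizes to the fricative [f].
/b/ is a stop between vowels /i/ and /a/, so it spirantizes to the fricative [v].
/b/ is a stop between vowels /i/ and /o/, so it spirantizes to the fricative [v].
The other instance of /p/ does not occur in the required environment and remains unchanged.
Surface form: [pafivasehmeivoi].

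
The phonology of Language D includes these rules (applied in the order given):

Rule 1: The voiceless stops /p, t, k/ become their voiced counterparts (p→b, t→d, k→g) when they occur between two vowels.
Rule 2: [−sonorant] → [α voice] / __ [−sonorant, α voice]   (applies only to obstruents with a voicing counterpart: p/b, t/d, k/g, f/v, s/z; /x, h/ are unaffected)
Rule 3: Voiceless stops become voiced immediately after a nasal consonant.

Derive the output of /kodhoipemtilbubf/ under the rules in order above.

kothoibemdilbupf

Rule 1 (intervocalic voicing): /p/ is a voiceless stop between vowels /i/ and /e/, so it voices to [b]. /kodhoipemtilbubf/ → kodhoibemtilbubf.
Rule 2 (regressive voicing assimilation): /d/ precedes the voiceless obstruent /h/, so it devoices to [t] by assimilation. /b/ precedes the voiceless obstruent /f/, so it devoices to [p] by assimilation. /kodhoibemtilbubf/ → kothoibemtilbupf.
Rule 3 (post-nasal voicing): /t/ is a voiceless stop immediately after the nasal /m/, so it voices to [d]. /kothoibemtilbupf/ → kothoibemdilbupf.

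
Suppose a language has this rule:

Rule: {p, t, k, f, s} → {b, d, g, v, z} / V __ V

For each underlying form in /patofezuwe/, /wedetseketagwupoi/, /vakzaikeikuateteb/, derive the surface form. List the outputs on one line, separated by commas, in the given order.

/patofezuwe/: /t/ is a voiceless obstruent between vowels /a/ and /o/, so it voices to [d]. /f/ is a voiceless obstruent between vowels /o/ and /e/, so it voices to [v]. → [padovezuwe].
/wedetseketagwupoi/: /k/ is a voiceless obstruent between vowels /e/ and /e/, so it voices to [g]. /t/ is a voiceless obstruent between vowels /e/ and /a/, so it voices to [d]. /p/ is a voiceless obstruent between vowels /u/ and /o/, so it voices to [b]. → [wedetsegedagwuboi].
/vakzaikeikuateteb/: /k/ is a voiceless obstruent between vowels /i/ and /e/, so it voices to [g]. /k/ is a voiceless obstruent between vowels /i/ and /u/, so it voices to [g]. /t/ is a voiceless obstruent between vowels /a/ and /e/, so it voices to [d]. /t/ is a voiceless obstruent between vowels /e/ and /e/, so it voices to [d]. → [vakzaigeiguadedeb].

padovezuwe, wedetsegedagwuboi, vakzaigeiguadedeb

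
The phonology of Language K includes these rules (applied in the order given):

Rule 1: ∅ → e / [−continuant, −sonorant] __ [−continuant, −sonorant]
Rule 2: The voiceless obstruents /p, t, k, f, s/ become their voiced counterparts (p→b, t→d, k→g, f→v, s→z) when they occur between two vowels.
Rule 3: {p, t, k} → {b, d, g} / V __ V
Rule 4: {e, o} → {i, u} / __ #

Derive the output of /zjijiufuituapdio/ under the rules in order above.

zjijiuvuiduabediu

Rule 1 (stop-cluster e-epenthesis): /p/ and /d/ form a stop–stop cluster, so [e] is inserted between them. /zjijiufuituapdio/ → zjijiufuituapedio.
Rule 2 (intervocalic voicing): /f/ is a voiceless obstruent between vowels /u/ and /u/, so it voices to [v]. /t/ is a voiceless obstruent between vowels /i/ and /u/, so it voices to [d]. /p/ is a voiceless obstruent between vowels /a/ and /e/, so it voices to [b]. /zjijiufuituapedio/ → zjijiuvuiduabedio.
Rule 3 (intervocalic voicing): no segment meets the environment; /zjijiuvuiduabedio/ is unchanged.
Rule 4 (final vowel raising): /o/ is a mid vowel in word-final position, so it raises to [u]. /zjijiuvuiduabedio/ → zjijiuvuiduabediu.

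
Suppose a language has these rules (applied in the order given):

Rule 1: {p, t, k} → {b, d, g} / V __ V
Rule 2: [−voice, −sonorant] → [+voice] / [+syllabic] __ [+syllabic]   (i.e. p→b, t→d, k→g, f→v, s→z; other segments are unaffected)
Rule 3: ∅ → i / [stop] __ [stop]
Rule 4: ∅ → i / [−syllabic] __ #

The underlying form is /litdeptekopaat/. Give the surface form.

litidepitegobaati

Rule 1 (intervocalic voicing): /k/ is a voiceless stop between vowels /e/ and /o/, so it voices to [g]. /p/ is a voiceless stop between vowels /o/ and /a/, so it voices to [b]. /litdeptekopaat/ → litdeptegobaat.
Rule 2 (intervocalic voicing): no segment meets the environment; /litdeptegobaat/ is unchanged.
Rule 3 (stop-cluster i-epenthesis): /t/ and /d/ form a stop–stop cluster, so [i] is inserted between them. /p/ and /t/ form a stop–stop cluster, so [i] is inserted between them. /litdeptegobaat/ → litidepitegobaat.
Rule 4 (final i-epenthesis): the form ends in the consonant /t/, so [i] is inserted word-finally. /litidepitegobaat/ → litidepitegobaati.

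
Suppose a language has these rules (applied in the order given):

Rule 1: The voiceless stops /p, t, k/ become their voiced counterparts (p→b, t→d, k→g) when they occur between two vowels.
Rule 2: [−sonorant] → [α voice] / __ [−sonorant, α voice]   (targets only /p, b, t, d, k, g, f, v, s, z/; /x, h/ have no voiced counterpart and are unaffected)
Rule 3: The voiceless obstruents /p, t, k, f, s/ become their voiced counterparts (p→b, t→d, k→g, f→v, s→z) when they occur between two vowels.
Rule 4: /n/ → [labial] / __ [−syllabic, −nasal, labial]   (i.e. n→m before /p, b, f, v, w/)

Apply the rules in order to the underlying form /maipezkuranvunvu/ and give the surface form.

Rule 1 (intervocalic voicing): /p/ is a voiceless stop between vowels /i/ and /e/, so it voices to [b]. /maipezkuranvunvu/ → maibezkuranvunvu.
Rule 2 (regressive voicing assimilation): /z/ precedes the voiceless obstruent /k/, so it devoices to [s] by assimilation. /maibezkuranvunvu/ → maibeskuranvunvu.
Rule 3 (intervocalic voicing): no segment meets the environment; /maibeskuranvunvu/ is unchanged.
Rule 4 (nasal place assimilation): /n/ precedes the labial consonant /v/, so it assimilates in place to [m]. /n/ precedes the labial consonant /v/, so it assimilates in place to [m]. /maibeskuranvunvu/ → maibeskuramvumvu.

maibeskuramvumvu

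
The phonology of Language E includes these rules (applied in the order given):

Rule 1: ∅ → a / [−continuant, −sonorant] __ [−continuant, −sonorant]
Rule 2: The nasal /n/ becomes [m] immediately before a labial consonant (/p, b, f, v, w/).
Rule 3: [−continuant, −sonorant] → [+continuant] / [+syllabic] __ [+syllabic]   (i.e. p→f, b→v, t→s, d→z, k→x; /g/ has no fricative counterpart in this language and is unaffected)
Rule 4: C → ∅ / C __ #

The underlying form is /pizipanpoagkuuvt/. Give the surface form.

Rule 1 (stop-cluster a-epenthesis): /g/ and /k/ form a stop–stop cluster, so [a] is inserted between them. /pizipanpoagkuuvt/ → pizipanpoagakuuvt.
Rule 2 (nasal place assimilation): /n/ precedes the labial consonant /p/, so it assimilates in place to [m]. /pizipanpoagakuuvt/ → pizipampoagakuuvt.
Rule 3 (intervocalic spirantization): /p/ is a stop between vowels /i/ and /a/, so it spirantizes to the fricative [f]. /k/ is a stop between vowels /a/ and /u/, so it spirantizes to the fricative [x]. /pizipampoagakuuvt/ → pizifampoagaxuuvt.
Rule 4 (final cluster simplification): /t/ is the second consonant of a word-final cluster /vt/, so it deletes. /pizifampoagaxuuvt/ → pizifampoagaxuuv.

pizifampoagaxuuv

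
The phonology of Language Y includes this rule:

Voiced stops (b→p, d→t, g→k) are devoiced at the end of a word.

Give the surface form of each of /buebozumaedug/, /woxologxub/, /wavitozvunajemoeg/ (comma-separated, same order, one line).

/buebozumaedug/: /g/ is a voiced stop in word-final position, so it devoices to [k]. → [buebozumaeduk].
/woxologxub/: /b/ is a voiced stop in word-final position, so it devoices to [p]. → [woxologxup].
/wavitozvunajemoeg/: /g/ is a voiced stop in word-final position, so it devoices to [k]. → [wavitozvunajemoek].

buebozumaeduk, woxologxup, wavitozvunajemoek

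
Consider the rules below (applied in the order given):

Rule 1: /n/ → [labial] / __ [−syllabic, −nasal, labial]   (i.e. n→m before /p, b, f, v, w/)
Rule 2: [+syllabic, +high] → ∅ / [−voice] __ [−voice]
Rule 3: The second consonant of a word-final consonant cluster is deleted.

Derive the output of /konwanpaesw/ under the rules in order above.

komwampaes

Rule 1 (nasal place assimilation): /n/ precedes the labial consonant /w/, so it assimilates in place to [m]. /n/ precedes the labial consonant /p/, so it assimilates in place to [m]. /konwanpaesw/ → komwampaesw.
Rule 2 (high vowel syncope): no segment meets the environment; /komwampaesw/ is unchanged.
Rule 3 (final cluster simplification): /w/ is the second consonant of a word-final cluster /sw/, so it deletes. /komwampaesw/ → komwampaes.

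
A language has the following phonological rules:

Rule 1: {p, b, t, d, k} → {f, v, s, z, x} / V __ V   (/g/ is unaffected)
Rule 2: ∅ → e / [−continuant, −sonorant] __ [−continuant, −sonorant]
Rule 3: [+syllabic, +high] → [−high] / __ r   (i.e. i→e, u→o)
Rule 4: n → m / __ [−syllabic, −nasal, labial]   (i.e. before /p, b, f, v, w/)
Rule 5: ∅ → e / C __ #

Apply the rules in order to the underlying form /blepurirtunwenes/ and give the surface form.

Rule 1 (intervocalic spirantization): /p/ is a stop between vowels /e/ and /u/, so it spirantizes to the fricative [f]. /blepurirtunwenes/ → blefurirtunwenes.
Rule 2 (stop-cluster e-epenthesis): no segment meets the environment; /blefurirtunwenes/ is unchanged.
Rule 3 (pre-rhotic lowering): /u/ is a high vowel immediately before /r/, so it lowers to [o]. /i/ is a high vowel immediately before /r/, so it lowers to [e]. /blefurirtunwenes/ → bleforertunwenes.
Rule 4 (nasal place assimilation): /n/ precedes the labial consonant /w/, so it assimilates in place to [m]. /bleforertunwenes/ → bleforertumwenes.
Rule 5 (final e-epenthesis): the form ends in the consonant /s/, so [e] is inserted word-finally. /bleforertumwenes/ → bleforertumwenese.

bleforertumwenese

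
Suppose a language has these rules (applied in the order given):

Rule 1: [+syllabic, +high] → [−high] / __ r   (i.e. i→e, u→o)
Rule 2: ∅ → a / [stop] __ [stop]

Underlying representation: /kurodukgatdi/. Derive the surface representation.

korodukagatadi

Rule 1 (pre-rhotic lowering): /u/ is a high vowel immediately before /r/, so it lowers to [o]. /kurodukgatdi/ → korodukgatdi.
Rule 2 (stop-cluster a-epenthesis): /k/ and /g/ form a stop–stop cluster, so [a] is inserted between them. /t/ and /d/ form a stop–stop cluster, so [a] is inserted between them. /korodukgatdi/ → korodukagatadi.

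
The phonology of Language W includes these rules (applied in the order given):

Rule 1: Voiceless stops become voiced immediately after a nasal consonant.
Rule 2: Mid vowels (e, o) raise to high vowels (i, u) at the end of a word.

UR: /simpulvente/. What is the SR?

Rule 1 (post-nasal voicing): /p/ is a voiceless stop immediately after the nasal /m/, so it voices to [b]. /t/ is a voiceless stop immediately after the nasal /n/, so it voices to [d]. /simpulvente/ → simbulvende.
Rule 2 (final vowel raising): /e/ is a mid vowel in word-final position, so it raises to [i]. /simbulvende/ → simbulvendi.

simbulvendi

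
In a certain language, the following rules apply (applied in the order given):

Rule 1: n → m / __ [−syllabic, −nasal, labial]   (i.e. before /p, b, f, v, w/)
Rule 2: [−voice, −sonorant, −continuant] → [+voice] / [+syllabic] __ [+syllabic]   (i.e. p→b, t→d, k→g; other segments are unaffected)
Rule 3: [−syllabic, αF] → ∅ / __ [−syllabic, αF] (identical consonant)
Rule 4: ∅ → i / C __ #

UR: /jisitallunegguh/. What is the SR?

Rule 1 (nasal place assimilation): no segment meets the environment; /jisitallunegguh/ is unchanged.
Rule 2 (intervocalic voicing): /t/ is a voiceless stop between vowels /i/ and /a/, so it voices to [d]. /jisitallunegguh/ → jisidallunegguh.
Rule 3 (degemination): /ll/ is a geminate; the first /l/ deletes. /gg/ is a geminate; the first /g/ deletes. /jisidallunegguh/ → jisidaluneguh.
Rule 4 (final i-epenthesis): the form ends in the consonant /h/, so [i] is inserted word-finally. /jisidaluneguh/ → jisidaluneguhi.

jisidaluneguhi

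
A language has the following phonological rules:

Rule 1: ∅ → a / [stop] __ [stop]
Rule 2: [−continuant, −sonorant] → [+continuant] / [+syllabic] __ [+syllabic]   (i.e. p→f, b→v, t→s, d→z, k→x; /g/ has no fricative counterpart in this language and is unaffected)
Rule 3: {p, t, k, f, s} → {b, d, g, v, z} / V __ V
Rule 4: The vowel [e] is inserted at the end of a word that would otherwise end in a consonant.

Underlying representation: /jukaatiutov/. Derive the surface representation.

Rule 1 (stop-cluster a-epenthesis): no segment meets the environment; /jukaatiutov/ is unchanged.
Rule 2 (intervocalic spirantization): /k/ is a stop between vowels /u/ and /a/, so it spirantizes to the fricative [x]. /t/ is a stop between vowels /a/ and /i/, so it spirantizes to the fricative [s]. /t/ is a stop between vowels /u/ and /o/, so it spirantizes to the fricative [s]. /jukaatiutov/ → juxaasiusov.
Rule 3 (intervocalic voicing): /s/ is a voiceless obstruent between vowels /a/ and /i/, so it voices to [z]. /s/ is a voiceless obstruent between vowels /u/ and /o/, so it voices to [z]. /juxaasiusov/ → juxaaziuzov.
Rule 4 (final e-epenthesis): the form ends in the consonant /v/, so [e] is inserted word-finally. /juxaaziuzov/ → juxaaziuzove.

juxaaziuzove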